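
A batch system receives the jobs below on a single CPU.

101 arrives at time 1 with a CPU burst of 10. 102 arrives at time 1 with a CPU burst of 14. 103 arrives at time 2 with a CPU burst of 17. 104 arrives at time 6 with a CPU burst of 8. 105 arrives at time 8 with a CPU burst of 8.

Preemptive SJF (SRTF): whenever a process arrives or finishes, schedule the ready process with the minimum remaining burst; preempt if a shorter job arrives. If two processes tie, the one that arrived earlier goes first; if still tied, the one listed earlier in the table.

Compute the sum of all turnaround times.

138

Schedule: | idle 0-1 | 101 1-11 | 104 11-19 | 105 19-27 | 102 27-41 | 103 41-58 |
Completion: 101=11  102=41  103=58  104=19  105=27
Turnaround (C−A): 101=10  102=40  103=56  104=13  105=19
Turnaround = completion − arrival: 101=10, 102=40, 103=56, 104=13, 105=19
Total turnaround = 10 + 40 + 56 + 13 + 19 = 138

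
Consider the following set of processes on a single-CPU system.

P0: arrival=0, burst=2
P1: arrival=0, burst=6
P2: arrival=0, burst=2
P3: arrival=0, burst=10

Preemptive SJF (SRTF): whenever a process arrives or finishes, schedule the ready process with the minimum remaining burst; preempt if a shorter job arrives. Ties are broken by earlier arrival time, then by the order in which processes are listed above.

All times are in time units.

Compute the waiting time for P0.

0

Timeline: | P0 0-2 | P2 2-4 | P1 4-10 | P3 10-20 |
Completion: P0=2  P1=10  P2=4  P3=20
Turnaround (C−A): P0=2  P1=10  P2=4  P3=20
Waiting(P0) = turnaround − burst = 2 − 2 = 0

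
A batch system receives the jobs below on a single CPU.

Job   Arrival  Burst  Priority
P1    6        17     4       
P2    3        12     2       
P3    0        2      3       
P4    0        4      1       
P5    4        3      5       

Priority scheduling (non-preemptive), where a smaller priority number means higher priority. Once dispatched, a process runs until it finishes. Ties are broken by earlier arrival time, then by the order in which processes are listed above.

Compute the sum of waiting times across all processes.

60

Timeline: | P4 0-4 | P2 4-16 | P3 16-18 | P1 18-35 | P5 35-38 |
Completion: P1=35  P2=16  P3=18  P4=4  P5=38
Turnaround (C−A): P1=29  P2=13  P3=18  P4=4  P5=34
Waiting = turnaround − burst: P1=12, P2=1, P3=16, P4=0, P5=31
Total waiting = 12 + 1 + 16 + 0 + 31 = 60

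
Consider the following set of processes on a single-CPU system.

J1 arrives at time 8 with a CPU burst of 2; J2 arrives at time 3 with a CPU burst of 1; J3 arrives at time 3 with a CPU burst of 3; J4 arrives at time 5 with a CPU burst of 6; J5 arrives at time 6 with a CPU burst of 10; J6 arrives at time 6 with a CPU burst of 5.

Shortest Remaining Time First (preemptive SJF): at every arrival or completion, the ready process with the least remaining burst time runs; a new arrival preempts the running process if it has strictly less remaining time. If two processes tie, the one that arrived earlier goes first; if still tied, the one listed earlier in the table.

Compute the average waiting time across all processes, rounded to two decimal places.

Gantt: | idle 0-3 | J2 3-4 | J3 4-7 | J6 7-8 | J1 8-10 | J6 10-14 | J4 14-20 | J5 20-30 |
Completion: J1=10  J2=4  J3=7  J4=20  J5=30  J6=14
Turnaround (C−A): J1=2  J2=1  J3=4  J4=15  J5=24  J6=8
Waiting times: J1=0, J2=0, J3=1, J4=9, J5=14, J6=3
Average waiting = (0+0+1+9+14+3) / 6 = 27/6 = 4.50

4.50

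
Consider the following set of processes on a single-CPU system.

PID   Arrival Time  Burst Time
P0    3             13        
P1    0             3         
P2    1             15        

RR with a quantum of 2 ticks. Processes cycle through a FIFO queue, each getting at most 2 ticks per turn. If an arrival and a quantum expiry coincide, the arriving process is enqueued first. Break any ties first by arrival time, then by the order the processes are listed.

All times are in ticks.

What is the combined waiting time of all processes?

Timeline: | P1 0-2 | P2 2-4 | P1 4-5 | P0 5-7 | P2 7-9 | P0 9-11 | P2 11-13 | P0 13-15 | P2 15-17 | P0 17-19 | P2 19-21 | P0 21-23 | P2 23-25 | P0 25-27 | P2 27-29 | P0 29-30 | P2 30-31 |
Completion: P0=30  P1=5  P2=31
Turnaround (C−A): P0=27  P1=5  P2=30
Waiting = turnaround − burst: P0=14, P1=2, P2=15
Total waiting = 14 + 2 + 15 = 31

31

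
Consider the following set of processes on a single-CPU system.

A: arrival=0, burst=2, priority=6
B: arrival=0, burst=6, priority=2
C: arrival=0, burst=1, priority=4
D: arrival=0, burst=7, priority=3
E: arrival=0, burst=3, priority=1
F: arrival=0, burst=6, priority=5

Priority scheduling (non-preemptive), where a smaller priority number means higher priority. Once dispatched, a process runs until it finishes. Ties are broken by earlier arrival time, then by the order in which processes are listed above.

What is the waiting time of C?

16

Gantt: | E 0-3 | B 3-9 | D 9-16 | C 16-17 | F 17-23 | A 23-25 |
Completion: A=25  B=9  C=17  D=16  E=3  F=23
Turnaround (C−A): A=25  B=9  C=17  D=16  E=3  F=23
Waiting(C) = turnaround − burst = 17 − 1 = 16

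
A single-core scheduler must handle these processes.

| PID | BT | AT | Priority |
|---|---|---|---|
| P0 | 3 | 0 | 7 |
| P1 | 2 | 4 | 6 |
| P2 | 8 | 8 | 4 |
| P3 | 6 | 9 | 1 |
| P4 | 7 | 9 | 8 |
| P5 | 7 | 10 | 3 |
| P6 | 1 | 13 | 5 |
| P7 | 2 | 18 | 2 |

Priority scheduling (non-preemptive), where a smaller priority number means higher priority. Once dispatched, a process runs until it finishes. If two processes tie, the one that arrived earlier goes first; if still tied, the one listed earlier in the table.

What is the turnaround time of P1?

2

Gantt: | P0 0-3 | idle 3-4 | P1 4-6 | idle 6-8 | P2 8-16 | P3 16-22 | P7 22-24 | P5 24-31 | P6 31-32 | P4 32-39 |
Completion: P0=3  P1=6  P2=16  P3=22  P4=39  P5=31  P6=32  P7=24
Turnaround(P1) = completion − arrival = 6 − 4 = 2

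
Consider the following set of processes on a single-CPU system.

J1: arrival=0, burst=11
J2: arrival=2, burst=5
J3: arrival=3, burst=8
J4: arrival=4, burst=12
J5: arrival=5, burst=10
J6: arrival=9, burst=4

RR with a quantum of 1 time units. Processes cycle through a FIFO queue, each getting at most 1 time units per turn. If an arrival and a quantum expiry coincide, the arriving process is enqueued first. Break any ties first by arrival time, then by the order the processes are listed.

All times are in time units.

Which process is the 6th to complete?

Timeline: | J1 0-2 | J2 2-3 | J1 3-4 | J3 4-5 | J2 5-6 | J4 6-7 | J1 7-8 | J5 8-9 | J3 9-10 | J2 10-11 | J4 11-12 | J1 12-13 | J6 13-14 | J5 14-15 | J3 15-16 | J2 16-17 | J4 17-18 | J1 18-19 | J6 19-20 | J5 20-21 | J3 21-22 | J2 22-23 | J4 23-24 | J1 24-25 | J6 25-26 | J5 26-27 | J3 27-28 | J4 28-29 | J1 29-30 | J6 30-31 | J5 31-32 | J3 32-33 | J4 33-34 | J1 34-35 | J5 35-36 | J3 36-37 | J4 37-38 | J1 38-39 | J5 39-40 | J3 40-41 | J4 41-42 | J1 42-43 | J5 43-44 | J4 44-45 | J5 45-46 | J4 46-47 | J5 47-48 | J4 48-50 |
Completion: J1=43  J2=23  J3=41  J4=50  J5=48  J6=31
Finish order: J2 → J6 → J3 → J1 → J5 → J4

J4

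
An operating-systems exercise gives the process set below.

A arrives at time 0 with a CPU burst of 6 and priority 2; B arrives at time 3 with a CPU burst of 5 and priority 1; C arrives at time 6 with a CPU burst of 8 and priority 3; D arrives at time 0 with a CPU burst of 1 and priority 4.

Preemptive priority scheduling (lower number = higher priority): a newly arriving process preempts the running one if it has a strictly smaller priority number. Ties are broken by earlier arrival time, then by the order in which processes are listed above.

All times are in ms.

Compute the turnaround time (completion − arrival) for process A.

11

Schedule: | A 0-3 | B 3-8 | A 8-11 | C 11-19 | D 19-20 |
Completion: A=11  B=8  C=19  D=20
Turnaround(A) = completion − arrival = 11 − 0 = 11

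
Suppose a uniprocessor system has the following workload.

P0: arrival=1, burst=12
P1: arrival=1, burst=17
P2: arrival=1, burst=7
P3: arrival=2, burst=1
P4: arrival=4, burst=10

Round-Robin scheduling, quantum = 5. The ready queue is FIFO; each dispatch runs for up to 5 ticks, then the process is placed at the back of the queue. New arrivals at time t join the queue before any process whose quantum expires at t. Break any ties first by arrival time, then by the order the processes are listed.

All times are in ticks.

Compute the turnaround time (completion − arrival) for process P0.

40

Gantt: | idle 0-1 | P0 1-6 | P1 6-11 | P2 11-16 | P3 16-17 | P4 17-22 | P0 22-27 | P1 27-32 | P2 32-34 | P4 34-39 | P0 39-41 | P1 41-48 |
Completion: P0=41  P1=48  P2=34  P3=17  P4=39
Turnaround(P0) = completion − arrival = 41 − 1 = 40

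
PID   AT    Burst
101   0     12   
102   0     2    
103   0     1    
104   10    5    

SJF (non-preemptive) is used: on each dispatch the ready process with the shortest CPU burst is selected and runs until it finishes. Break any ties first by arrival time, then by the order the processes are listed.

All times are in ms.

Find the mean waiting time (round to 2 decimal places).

Gantt: | 103 0-1 | 102 1-3 | 101 3-15 | 104 15-20 |
Completion: 101=15  102=3  103=1  104=20
Waiting times: 101=3, 102=1, 103=0, 104=5
Average waiting = (3+1+0+5) / 4 = 9/4 = 2.25

2.25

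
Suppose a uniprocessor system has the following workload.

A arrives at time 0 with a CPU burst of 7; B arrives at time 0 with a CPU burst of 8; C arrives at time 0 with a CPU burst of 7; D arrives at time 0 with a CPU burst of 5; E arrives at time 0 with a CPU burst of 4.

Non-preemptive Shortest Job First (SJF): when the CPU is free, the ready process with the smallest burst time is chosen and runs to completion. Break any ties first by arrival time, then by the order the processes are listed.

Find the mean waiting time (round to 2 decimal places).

10.40

Gantt: | E 0-4 | D 4-9 | A 9-16 | C 16-23 | B 23-31 |
Completion: A=16  B=31  C=23  D=9  E=4
Turnaround (C−A): A=16  B=31  C=23  D=9  E=4
Waiting times: A=9, B=23, C=16, D=4, E=0
Average waiting = (9+23+16+4+0) / 5 = 52/5 = 10.40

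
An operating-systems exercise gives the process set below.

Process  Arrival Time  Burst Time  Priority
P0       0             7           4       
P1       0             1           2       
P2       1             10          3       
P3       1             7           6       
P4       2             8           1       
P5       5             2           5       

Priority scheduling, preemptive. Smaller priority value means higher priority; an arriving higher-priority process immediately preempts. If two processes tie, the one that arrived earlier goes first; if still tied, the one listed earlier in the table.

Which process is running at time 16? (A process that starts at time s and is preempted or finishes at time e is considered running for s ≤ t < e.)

Schedule: | P1 0-1 | P2 1-2 | P4 2-10 | P2 10-19 | P0 19-26 | P5 26-28 | P3 28-35 |
Completion: P0=26  P1=1  P2=19  P3=35  P4=10  P5=28
Turnaround (C−A): P0=26  P1=1  P2=18  P3=34  P4=8  P5=23

P2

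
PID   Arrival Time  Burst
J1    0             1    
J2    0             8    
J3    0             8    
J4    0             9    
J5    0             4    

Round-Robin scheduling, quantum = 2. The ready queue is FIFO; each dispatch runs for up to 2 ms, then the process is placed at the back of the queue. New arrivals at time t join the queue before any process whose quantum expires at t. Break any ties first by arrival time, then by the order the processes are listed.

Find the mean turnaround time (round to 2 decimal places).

Timeline: | J1 0-1 | J2 1-3 | J3 3-5 | J4 5-7 | J5 7-9 | J2 9-11 | J3 11-13 | J4 13-15 | J5 15-17 | J2 17-19 | J3 19-21 | J4 21-23 | J2 23-25 | J3 25-27 | J4 27-30 |
Completion: J1=1  J2=25  J3=27  J4=30  J5=17
Turnaround (C−A): J1=1  J2=25  J3=27  J4=30  J5=17
Turnaround times: J1=1, J2=25, J3=27, J4=30, J5=17
Average turnaround = (1+25+27+30+17) / 5 = 100/5 = 20.00

20.00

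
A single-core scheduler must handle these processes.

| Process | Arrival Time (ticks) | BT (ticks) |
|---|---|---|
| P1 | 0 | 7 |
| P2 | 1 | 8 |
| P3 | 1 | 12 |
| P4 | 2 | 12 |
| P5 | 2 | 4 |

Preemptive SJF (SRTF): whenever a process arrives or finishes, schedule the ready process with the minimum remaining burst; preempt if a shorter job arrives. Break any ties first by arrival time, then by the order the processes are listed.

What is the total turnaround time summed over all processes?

Gantt: | P1 0-2 | P5 2-6 | P1 6-11 | P2 11-19 | P3 19-31 | P4 31-43 |
Completion: P1=11  P2=19  P3=31  P4=43  P5=6
Turnaround (C−A): P1=11  P2=18  P3=30  P4=41  P5=4
Turnaround = completion − arrival: P1=11, P2=18, P3=30, P4=41, P5=4
Total turnaround = 11 + 18 + 30 + 41 + 4 = 104

104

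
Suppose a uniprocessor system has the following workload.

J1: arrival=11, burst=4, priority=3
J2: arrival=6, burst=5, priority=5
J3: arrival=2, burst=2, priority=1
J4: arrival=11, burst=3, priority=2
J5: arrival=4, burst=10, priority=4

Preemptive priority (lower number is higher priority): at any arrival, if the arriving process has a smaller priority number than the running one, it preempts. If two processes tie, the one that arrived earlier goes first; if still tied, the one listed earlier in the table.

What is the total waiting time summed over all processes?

25

Timeline: | idle 0-2 | J3 2-4 | J5 4-11 | J4 11-14 | J1 14-18 | J5 18-21 | J2 21-26 |
Completion: J1=18  J2=26  J3=4  J4=14  J5=21
Turnaround (C−A): J1=7  J2=20  J3=2  J4=3  J5=17
Waiting = turnaround − burst: J1=3, J2=15, J3=0, J4=0, J5=7
Total waiting = 3 + 15 + 0 + 0 + 7 = 25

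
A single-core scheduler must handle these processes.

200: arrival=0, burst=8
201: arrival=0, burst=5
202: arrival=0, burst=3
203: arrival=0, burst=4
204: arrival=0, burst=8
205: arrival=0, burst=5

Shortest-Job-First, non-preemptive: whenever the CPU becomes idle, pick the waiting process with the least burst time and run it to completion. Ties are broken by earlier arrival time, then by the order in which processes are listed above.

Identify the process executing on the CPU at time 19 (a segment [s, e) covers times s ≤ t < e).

200

Gantt: | 202 0-3 | 203 3-7 | 201 7-12 | 205 12-17 | 200 17-25 | 204 25-33 |
Completion: 200=25  201=12  202=3  203=7  204=33  205=17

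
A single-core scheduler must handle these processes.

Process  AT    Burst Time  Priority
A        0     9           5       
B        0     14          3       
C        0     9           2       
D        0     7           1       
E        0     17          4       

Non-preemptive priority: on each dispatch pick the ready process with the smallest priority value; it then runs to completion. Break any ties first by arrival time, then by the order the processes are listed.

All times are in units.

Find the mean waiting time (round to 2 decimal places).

20.00

Gantt: | D 0-7 | C 7-16 | B 16-30 | E 30-47 | A 47-56 |
Completion: A=56  B=30  C=16  D=7  E=47
Turnaround (C−A): A=56  B=30  C=16  D=7  E=47
Waiting times: A=47, B=16, C=7, D=0, E=30
Average waiting = (47+16+7+0+30) / 5 = 100/5 = 20.00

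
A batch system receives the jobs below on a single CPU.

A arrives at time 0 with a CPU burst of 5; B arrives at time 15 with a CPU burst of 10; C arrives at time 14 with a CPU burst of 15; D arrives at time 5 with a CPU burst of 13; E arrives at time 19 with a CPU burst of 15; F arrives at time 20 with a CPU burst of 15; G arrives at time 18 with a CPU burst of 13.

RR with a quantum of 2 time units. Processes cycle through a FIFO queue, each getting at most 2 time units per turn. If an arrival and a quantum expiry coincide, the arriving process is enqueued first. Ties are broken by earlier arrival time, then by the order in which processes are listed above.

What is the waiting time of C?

50

Timeline: | A 0-5 | D 5-15 | C 15-17 | B 17-19 | D 19-21 | C 21-23 | G 23-25 | E 25-27 | B 27-29 | F 29-31 | D 31-32 | C 32-34 | G 34-36 | E 36-38 | B 38-40 | F 40-42 | C 42-44 | G 44-46 | E 46-48 | B 48-50 | F 50-52 | C 52-54 | G 54-56 | E 56-58 | B 58-60 | F 60-62 | C 62-64 | G 64-66 | E 66-68 | F 68-70 | C 70-72 | G 72-74 | E 74-76 | F 76-78 | C 78-79 | G 79-80 | E 80-82 | F 82-84 | E 84-85 | F 85-86 |
Completion: A=5  B=60  C=79  D=32  E=85  F=86  G=80
Waiting(C) = turnaround − burst = 65 − 15 = 50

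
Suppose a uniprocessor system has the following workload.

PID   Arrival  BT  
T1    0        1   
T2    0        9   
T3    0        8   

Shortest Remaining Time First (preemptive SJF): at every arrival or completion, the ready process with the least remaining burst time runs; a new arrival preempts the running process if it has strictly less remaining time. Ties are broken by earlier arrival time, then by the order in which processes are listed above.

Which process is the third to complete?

T2

Schedule: | T1 0-1 | T3 1-9 | T2 9-18 |
Completion: T1=1  T2=18  T3=9
Turnaround (C−A): T1=1  T2=18  T3=9
Finish order: T1 → T3 → T2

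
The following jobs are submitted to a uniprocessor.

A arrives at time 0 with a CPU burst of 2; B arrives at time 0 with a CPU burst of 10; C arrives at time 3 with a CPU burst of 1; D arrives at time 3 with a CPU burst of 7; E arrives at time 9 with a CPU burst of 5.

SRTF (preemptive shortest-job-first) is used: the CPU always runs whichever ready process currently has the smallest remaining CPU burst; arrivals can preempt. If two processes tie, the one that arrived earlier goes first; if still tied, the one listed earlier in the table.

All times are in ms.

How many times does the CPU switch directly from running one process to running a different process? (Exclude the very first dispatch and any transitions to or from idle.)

5

Timeline: | A 0-2 | B 2-3 | C 3-4 | D 4-11 | E 11-16 | B 16-25 |
Completion: A=2  B=25  C=4  D=11  E=16
Turnaround (C−A): A=2  B=25  C=1  D=8  E=7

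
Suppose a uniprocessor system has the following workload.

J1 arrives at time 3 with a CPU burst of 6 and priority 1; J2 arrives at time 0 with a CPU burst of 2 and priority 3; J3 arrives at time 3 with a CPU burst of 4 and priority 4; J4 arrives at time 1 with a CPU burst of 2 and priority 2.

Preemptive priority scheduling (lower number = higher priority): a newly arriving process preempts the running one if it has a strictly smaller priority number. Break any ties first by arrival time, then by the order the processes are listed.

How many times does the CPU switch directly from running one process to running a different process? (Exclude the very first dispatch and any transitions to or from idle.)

Schedule: | J2 0-1 | J4 1-3 | J1 3-9 | J2 9-10 | J3 10-14 |
Completion: J1=9  J2=10  J3=14  J4=3
Turnaround (C−A): J1=6  J2=10  J3=11  J4=2

4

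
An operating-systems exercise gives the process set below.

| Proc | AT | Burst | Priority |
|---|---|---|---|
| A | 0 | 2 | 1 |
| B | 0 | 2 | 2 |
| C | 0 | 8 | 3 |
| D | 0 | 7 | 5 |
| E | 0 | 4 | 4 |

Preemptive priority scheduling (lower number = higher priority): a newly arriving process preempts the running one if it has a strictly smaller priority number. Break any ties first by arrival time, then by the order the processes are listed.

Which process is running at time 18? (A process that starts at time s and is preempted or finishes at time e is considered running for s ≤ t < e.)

D

Gantt: | A 0-2 | B 2-4 | C 4-12 | E 12-16 | D 16-23 |
Completion: A=2  B=4  C=12  D=23  E=16
Turnaround (C−A): A=2  B=4  C=12  D=23  E=16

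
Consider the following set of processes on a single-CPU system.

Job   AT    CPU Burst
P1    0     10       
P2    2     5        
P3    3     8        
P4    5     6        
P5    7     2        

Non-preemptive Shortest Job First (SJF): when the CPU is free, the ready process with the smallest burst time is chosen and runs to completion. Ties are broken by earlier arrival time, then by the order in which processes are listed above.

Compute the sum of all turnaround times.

Gantt: | P1 0-10 | P5 10-12 | P2 12-17 | P4 17-23 | P3 23-31 |
Completion: P1=10  P2=17  P3=31  P4=23  P5=12
Turnaround (C−A): P1=10  P2=15  P3=28  P4=18  P5=5
Turnaround = completion − arrival: P1=10, P2=15, P3=28, P4=18, P5=5
Total turnaround = 10 + 15 + 28 + 18 + 5 = 76

76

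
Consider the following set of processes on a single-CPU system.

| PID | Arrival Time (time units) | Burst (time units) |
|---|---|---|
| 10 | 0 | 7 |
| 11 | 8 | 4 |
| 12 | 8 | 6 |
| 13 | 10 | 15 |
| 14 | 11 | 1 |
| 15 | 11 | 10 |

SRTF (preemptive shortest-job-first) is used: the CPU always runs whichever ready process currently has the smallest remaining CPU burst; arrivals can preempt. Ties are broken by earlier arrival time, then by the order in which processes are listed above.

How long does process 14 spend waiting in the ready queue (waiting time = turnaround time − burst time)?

1

Schedule: | 10 0-7 | idle 7-8 | 11 8-12 | 14 12-13 | 12 13-19 | 15 19-29 | 13 29-44 |
Completion: 10=7  11=12  12=19  13=44  14=13  15=29
Turnaround (C−A): 10=7  11=4  12=11  13=34  14=2  15=18
Waiting(14) = turnaround − burst = 2 − 1 = 1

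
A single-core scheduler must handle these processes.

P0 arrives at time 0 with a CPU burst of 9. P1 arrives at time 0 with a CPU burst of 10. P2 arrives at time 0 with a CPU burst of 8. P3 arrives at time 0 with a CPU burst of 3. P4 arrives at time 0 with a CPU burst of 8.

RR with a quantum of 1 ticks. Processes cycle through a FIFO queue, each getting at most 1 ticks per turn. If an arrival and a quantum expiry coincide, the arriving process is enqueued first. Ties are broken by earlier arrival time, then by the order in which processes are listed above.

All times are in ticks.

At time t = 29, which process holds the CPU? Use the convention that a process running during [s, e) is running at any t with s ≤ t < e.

Schedule: | P0 0-1 | P1 1-2 | P2 2-3 | P3 3-4 | P4 4-5 | P0 5-6 | P1 6-7 | P2 7-8 | P3 8-9 | P4 9-10 | P0 10-11 | P1 11-12 | P2 12-13 | P3 13-14 | P4 14-15 | P0 15-16 | P1 16-17 | P2 17-18 | P4 18-19 | P0 19-20 | P1 20-21 | P2 21-22 | P4 22-23 | P0 23-24 | P1 24-25 | P2 25-26 | P4 26-27 | P0 27-28 | P1 28-29 | P2 29-30 | P4 30-31 | P0 31-32 | P1 32-33 | P2 33-34 | P4 34-35 | P0 35-36 | P1 36-38 |
Completion: P0=36  P1=38  P2=34  P3=14  P4=35
Turnaround (C−A): P0=36  P1=38  P2=34  P3=14  P4=35

P2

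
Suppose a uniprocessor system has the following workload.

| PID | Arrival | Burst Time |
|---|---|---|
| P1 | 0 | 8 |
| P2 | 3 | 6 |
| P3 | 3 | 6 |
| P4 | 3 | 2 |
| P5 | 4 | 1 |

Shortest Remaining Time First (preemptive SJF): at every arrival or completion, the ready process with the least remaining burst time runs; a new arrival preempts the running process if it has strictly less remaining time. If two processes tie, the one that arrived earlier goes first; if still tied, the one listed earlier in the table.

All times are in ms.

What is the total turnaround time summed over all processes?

49

Gantt: | P1 0-3 | P4 3-5 | P5 5-6 | P1 6-11 | P2 11-17 | P3 17-23 |
Completion: P1=11  P2=17  P3=23  P4=5  P5=6
Turnaround = completion − arrival: P1=11, P2=14, P3=20, P4=2, P5=2
Total turnaround = 11 + 14 + 20 + 2 + 2 = 49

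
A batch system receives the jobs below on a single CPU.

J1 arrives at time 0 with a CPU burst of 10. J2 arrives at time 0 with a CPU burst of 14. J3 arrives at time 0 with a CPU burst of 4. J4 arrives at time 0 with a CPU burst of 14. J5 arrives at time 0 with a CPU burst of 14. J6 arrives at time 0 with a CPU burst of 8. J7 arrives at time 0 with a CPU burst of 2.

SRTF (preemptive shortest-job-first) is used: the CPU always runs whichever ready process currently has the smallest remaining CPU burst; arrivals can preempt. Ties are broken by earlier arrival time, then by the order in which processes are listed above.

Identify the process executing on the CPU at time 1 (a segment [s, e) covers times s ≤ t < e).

Timeline: | J7 0-2 | J3 2-6 | J6 6-14 | J1 14-24 | J2 24-38 | J4 38-52 | J5 52-66 |
Completion: J1=24  J2=38  J3=6  J4=52  J5=66  J6=14  J7=2
Turnaround (C−A): J1=24  J2=38  J3=6  J4=52  J5=66  J6=14  J7=2

J7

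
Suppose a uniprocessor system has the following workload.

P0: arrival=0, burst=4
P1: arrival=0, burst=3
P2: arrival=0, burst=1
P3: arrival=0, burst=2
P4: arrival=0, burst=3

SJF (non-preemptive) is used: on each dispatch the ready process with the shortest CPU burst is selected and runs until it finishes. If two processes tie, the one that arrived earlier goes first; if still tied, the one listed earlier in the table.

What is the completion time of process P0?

Schedule: | P2 0-1 | P3 1-3 | P1 3-6 | P4 6-9 | P0 9-13 |
Completion: P0=13  P1=6  P2=1  P3=3  P4=9

13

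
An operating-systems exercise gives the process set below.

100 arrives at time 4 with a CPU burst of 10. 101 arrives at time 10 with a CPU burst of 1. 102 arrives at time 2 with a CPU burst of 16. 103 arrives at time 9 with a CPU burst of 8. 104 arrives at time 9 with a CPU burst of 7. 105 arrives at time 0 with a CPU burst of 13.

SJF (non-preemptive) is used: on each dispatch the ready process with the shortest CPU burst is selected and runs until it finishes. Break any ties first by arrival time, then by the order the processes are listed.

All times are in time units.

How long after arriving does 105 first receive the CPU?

Gantt: | 105 0-13 | 101 13-14 | 104 14-21 | 103 21-29 | 100 29-39 | 102 39-55 |
Completion: 100=39  101=14  102=55  103=29  104=21  105=13
Turnaround (C−A): 100=35  101=4  102=53  103=20  104=12  105=13
Response(105) = first start − arrival = 0 − 0 = 0

0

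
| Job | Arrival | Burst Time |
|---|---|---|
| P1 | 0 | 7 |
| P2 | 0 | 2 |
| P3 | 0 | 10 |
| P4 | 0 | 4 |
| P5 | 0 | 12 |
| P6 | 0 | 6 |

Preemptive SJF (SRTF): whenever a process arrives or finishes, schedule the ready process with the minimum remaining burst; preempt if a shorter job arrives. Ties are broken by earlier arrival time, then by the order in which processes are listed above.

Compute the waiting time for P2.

0

Timeline: | P2 0-2 | P4 2-6 | P6 6-12 | P1 12-19 | P3 19-29 | P5 29-41 |
Completion: P1=19  P2=2  P3=29  P4=6  P5=41  P6=12
Turnaround (C−A): P1=19  P2=2  P3=29  P4=6  P5=41  P6=12
Waiting(P2) = turnaround − burst = 2 − 2 = 0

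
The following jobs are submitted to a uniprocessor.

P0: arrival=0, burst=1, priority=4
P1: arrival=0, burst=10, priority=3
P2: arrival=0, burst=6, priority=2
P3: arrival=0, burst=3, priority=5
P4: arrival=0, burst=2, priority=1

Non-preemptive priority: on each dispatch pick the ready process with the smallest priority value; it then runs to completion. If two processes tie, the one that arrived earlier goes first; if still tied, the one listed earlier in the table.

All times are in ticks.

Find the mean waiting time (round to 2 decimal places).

9.40

Schedule: | P4 0-2 | P2 2-8 | P1 8-18 | P0 18-19 | P3 19-22 |
Completion: P0=19  P1=18  P2=8  P3=22  P4=2
Turnaround (C−A): P0=19  P1=18  P2=8  P3=22  P4=2
Waiting times: P0=18, P1=8, P2=2, P3=19, P4=0
Average waiting = (18+8+2+19+0) / 5 = 47/5 = 9.40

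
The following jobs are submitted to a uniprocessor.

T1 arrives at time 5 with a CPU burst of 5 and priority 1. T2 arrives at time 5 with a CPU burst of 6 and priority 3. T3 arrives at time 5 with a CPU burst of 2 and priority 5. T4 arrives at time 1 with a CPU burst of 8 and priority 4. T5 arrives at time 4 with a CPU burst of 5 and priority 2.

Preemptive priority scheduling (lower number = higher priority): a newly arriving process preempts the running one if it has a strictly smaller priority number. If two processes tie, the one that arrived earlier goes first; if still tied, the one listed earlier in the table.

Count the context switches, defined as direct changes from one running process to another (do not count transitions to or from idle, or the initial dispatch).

6

Timeline: | idle 0-1 | T4 1-4 | T5 4-5 | T1 5-10 | T5 10-14 | T2 14-20 | T4 20-25 | T3 25-27 |
Completion: T1=10  T2=20  T3=27  T4=25  T5=14
Turnaround (C−A): T1=5  T2=15  T3=22  T4=24  T5=10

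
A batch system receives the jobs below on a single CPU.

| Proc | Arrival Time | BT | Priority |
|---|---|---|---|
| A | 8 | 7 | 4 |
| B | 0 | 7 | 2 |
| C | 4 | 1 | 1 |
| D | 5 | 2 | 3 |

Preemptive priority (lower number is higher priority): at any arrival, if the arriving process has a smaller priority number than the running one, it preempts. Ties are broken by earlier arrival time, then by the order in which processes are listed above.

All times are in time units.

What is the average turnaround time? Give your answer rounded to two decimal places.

5.75

Timeline: | B 0-4 | C 4-5 | B 5-8 | D 8-10 | A 10-17 |
Completion: A=17  B=8  C=5  D=10
Turnaround (C−A): A=9  B=8  C=1  D=5
Turnaround times: A=9, B=8, C=1, D=5
Average turnaround = (9+8+1+5) / 4 = 23/4 = 5.75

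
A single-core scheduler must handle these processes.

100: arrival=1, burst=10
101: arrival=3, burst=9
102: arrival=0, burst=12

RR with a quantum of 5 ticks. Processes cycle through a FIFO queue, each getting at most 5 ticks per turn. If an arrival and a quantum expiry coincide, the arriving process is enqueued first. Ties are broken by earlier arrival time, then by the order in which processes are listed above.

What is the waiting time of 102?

Timeline: | 102 0-5 | 100 5-10 | 101 10-15 | 102 15-20 | 100 20-25 | 101 25-29 | 102 29-31 |
Completion: 100=25  101=29  102=31
Waiting(102) = turnaround − burst = 31 − 12 = 19

19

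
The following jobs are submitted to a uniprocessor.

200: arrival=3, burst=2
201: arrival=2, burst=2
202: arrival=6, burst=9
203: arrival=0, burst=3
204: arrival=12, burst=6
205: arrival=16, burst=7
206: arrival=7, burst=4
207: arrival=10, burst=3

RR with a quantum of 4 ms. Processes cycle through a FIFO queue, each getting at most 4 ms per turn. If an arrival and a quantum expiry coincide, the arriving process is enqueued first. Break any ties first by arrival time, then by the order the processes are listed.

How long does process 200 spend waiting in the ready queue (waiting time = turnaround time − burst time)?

Gantt: | 203 0-3 | 201 3-5 | 200 5-7 | 202 7-11 | 206 11-15 | 207 15-18 | 202 18-22 | 204 22-26 | 205 26-30 | 202 30-31 | 204 31-33 | 205 33-36 |
Completion: 200=7  201=5  202=31  203=3  204=33  205=36  206=15  207=18
Waiting(200) = turnaround − burst = 4 − 2 = 2

2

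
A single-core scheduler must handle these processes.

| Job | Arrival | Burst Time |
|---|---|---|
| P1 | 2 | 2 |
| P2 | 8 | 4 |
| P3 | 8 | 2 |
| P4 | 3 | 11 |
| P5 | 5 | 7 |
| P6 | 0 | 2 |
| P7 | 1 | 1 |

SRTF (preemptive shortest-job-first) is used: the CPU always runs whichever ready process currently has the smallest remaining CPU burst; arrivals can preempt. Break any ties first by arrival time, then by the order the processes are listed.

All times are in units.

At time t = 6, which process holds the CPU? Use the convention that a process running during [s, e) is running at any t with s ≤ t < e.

P5

Schedule: | P6 0-2 | P7 2-3 | P1 3-5 | P5 5-8 | P3 8-10 | P5 10-14 | P2 14-18 | P4 18-29 |
Completion: P1=5  P2=18  P3=10  P4=29  P5=14  P6=2  P7=3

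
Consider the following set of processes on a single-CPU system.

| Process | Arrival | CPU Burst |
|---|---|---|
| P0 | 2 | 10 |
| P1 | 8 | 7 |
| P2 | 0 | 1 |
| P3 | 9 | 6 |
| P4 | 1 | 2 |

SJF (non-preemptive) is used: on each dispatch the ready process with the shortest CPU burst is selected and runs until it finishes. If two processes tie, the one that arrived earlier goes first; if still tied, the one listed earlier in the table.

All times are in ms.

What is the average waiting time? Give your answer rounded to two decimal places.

Schedule: | P2 0-1 | P4 1-3 | P0 3-13 | P3 13-19 | P1 19-26 |
Completion: P0=13  P1=26  P2=1  P3=19  P4=3
Waiting times: P0=1, P1=11, P2=0, P3=4, P4=0
Average waiting = (1+11+0+4+0) / 5 = 16/5 = 3.20

3.20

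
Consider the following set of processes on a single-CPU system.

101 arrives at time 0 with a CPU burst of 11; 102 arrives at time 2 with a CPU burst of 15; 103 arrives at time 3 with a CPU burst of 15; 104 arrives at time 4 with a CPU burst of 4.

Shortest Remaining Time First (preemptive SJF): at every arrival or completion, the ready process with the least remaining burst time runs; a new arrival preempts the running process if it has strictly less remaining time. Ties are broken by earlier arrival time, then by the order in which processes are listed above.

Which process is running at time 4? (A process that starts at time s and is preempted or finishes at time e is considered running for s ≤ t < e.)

Gantt: | 101 0-4 | 104 4-8 | 101 8-15 | 102 15-30 | 103 30-45 |
Completion: 101=15  102=30  103=45  104=8

104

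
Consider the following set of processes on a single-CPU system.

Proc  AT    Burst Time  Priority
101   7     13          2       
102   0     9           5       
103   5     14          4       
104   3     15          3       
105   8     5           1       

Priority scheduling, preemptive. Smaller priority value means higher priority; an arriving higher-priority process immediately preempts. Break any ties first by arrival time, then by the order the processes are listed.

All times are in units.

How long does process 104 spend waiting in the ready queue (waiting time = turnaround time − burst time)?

18

Gantt: | 102 0-3 | 104 3-7 | 101 7-8 | 105 8-13 | 101 13-25 | 104 25-36 | 103 36-50 | 102 50-56 |
Completion: 101=25  102=56  103=50  104=36  105=13
Waiting(104) = turnaround − burst = 33 − 15 = 18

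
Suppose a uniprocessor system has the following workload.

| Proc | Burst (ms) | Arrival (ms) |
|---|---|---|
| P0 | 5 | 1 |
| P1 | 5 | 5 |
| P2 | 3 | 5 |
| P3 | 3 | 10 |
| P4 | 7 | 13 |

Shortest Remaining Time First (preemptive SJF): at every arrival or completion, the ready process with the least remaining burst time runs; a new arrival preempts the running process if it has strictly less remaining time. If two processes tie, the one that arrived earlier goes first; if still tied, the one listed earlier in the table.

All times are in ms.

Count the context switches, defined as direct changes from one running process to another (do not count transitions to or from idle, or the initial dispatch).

Gantt: | idle 0-1 | P0 1-6 | P2 6-9 | P1 9-10 | P3 10-13 | P1 13-17 | P4 17-24 |
Completion: P0=6  P1=17  P2=9  P3=13  P4=24

5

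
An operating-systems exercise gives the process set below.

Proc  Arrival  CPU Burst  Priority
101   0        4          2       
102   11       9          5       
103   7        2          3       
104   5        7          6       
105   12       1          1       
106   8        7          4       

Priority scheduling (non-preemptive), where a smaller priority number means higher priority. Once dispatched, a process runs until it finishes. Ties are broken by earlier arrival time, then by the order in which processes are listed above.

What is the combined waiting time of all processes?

Schedule: | 101 0-4 | idle 4-5 | 104 5-12 | 105 12-13 | 103 13-15 | 106 15-22 | 102 22-31 |
Completion: 101=4  102=31  103=15  104=12  105=13  106=22
Turnaround (C−A): 101=4  102=20  103=8  104=7  105=1  106=14
Waiting = turnaround − burst: 101=0, 102=11, 103=6, 104=0, 105=0, 106=7
Total waiting = 0 + 11 + 6 + 0 + 0 + 7 = 24

24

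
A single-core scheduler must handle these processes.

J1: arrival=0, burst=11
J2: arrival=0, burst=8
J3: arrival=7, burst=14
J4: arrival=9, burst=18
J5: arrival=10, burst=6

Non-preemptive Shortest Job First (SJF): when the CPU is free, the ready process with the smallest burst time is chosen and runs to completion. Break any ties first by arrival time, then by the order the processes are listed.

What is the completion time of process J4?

57

Schedule: | J2 0-8 | J1 8-19 | J5 19-25 | J3 25-39 | J4 39-57 |
Completion: J1=19  J2=8  J3=39  J4=57  J5=25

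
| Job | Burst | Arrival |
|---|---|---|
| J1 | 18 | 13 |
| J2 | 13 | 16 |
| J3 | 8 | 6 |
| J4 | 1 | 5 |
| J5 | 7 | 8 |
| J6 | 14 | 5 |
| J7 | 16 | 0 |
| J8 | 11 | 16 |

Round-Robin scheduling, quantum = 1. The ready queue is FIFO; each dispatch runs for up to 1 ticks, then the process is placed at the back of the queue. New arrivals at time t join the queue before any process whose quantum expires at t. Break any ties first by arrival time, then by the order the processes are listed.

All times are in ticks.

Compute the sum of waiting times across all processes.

Gantt: | J7 0-5 | J4 5-6 | J6 6-7 | J7 7-8 | J3 8-9 | J6 9-10 | J5 10-11 | J7 11-12 | J3 12-13 | J6 13-14 | J5 14-15 | J7 15-16 | J1 16-17 | J3 17-18 | J6 18-19 | J5 19-20 | J2 20-21 | J8 21-22 | J7 22-23 | J1 23-24 | J3 24-25 | J6 25-26 | J5 26-27 | J2 27-28 | J8 28-29 | J7 29-30 | J1 30-31 | J3 31-32 | J6 32-33 | J5 33-34 | J2 34-35 | J8 35-36 | J7 36-37 | J1 37-38 | J3 38-39 | J6 39-40 | J5 40-41 | J2 41-42 | J8 42-43 | J7 43-44 | J1 44-45 | J3 45-46 | J6 46-47 | J5 47-48 | J2 48-49 | J8 49-50 | J7 50-51 | J1 51-52 | J3 52-53 | J6 53-54 | J2 54-55 | J8 55-56 | J7 56-57 | J1 57-58 | J6 58-59 | J2 59-60 | J8 60-61 | J7 61-62 | J1 62-63 | J6 63-64 | J2 64-65 | J8 65-66 | J7 66-67 | J1 67-68 | J6 68-69 | J2 69-70 | J8 70-71 | J1 71-72 | J6 72-73 | J2 73-74 | J8 74-75 | J1 75-76 | J6 76-77 | J2 77-78 | J8 78-79 | J1 79-80 | J2 80-81 | J1 81-82 | J2 82-83 | J1 83-88 |
Completion: J1=88  J2=83  J3=53  J4=6  J5=48  J6=77  J7=67  J8=79
Waiting = turnaround − burst: J1=57, J2=54, J3=39, J4=0, J5=33, J6=58, J7=51, J8=52
Total waiting = 57 + 54 + 39 + 0 + 33 + 58 + 51 + 52 = 344

344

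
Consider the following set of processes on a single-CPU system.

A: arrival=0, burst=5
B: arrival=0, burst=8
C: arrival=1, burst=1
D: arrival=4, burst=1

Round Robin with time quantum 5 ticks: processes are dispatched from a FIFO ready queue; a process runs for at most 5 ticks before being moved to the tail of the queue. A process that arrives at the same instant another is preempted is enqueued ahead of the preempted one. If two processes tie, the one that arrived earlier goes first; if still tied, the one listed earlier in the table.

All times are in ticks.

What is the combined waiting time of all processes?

Schedule: | A 0-5 | B 5-10 | C 10-11 | D 11-12 | B 12-15 |
Completion: A=5  B=15  C=11  D=12
Waiting = turnaround − burst: A=0, B=7, C=9, D=7
Total waiting = 0 + 7 + 9 + 7 = 23

23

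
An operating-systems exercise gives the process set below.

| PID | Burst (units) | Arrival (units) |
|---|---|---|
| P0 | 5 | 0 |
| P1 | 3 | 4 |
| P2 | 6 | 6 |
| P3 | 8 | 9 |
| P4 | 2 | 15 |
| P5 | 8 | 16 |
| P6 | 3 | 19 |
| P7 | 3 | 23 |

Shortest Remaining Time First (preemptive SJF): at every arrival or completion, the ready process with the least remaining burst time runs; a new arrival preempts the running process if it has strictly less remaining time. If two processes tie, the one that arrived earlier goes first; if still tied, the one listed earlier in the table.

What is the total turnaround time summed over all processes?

68

Schedule: | P0 0-5 | P1 5-8 | P2 8-14 | P3 14-15 | P4 15-17 | P3 17-19 | P6 19-22 | P3 22-23 | P7 23-26 | P3 26-30 | P5 30-38 |
Completion: P0=5  P1=8  P2=14  P3=30  P4=17  P5=38  P6=22  P7=26
Turnaround = completion − arrival: P0=5, P1=4, P2=8, P3=21, P4=2, P5=22, P6=3, P7=3
Total turnaround = 5 + 4 + 8 + 21 + 2 + 22 + 3 + 3 = 68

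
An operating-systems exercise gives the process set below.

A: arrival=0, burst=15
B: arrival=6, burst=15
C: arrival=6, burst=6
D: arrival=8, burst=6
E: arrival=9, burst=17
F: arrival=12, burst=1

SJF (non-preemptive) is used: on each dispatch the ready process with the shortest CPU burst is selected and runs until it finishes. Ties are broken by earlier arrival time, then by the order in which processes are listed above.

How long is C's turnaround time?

16

Schedule: | A 0-15 | F 15-16 | C 16-22 | D 22-28 | B 28-43 | E 43-60 |
Completion: A=15  B=43  C=22  D=28  E=60  F=16
Turnaround (C−A): A=15  B=37  C=16  D=20  E=51  F=4
Turnaround(C) = completion − arrival = 22 − 6 = 16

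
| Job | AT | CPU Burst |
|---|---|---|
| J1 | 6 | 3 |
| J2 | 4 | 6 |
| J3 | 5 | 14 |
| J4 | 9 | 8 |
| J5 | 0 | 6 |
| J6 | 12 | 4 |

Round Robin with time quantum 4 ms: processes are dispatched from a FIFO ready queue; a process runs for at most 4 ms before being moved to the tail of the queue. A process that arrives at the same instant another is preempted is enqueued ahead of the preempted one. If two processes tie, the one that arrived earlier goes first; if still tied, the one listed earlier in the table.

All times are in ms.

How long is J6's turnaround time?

15

Schedule: | J5 0-4 | J2 4-8 | J5 8-10 | J3 10-14 | J1 14-17 | J2 17-19 | J4 19-23 | J6 23-27 | J3 27-31 | J4 31-35 | J3 35-41 |
Completion: J1=17  J2=19  J3=41  J4=35  J5=10  J6=27
Turnaround(J6) = completion − arrival = 27 − 12 = 15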